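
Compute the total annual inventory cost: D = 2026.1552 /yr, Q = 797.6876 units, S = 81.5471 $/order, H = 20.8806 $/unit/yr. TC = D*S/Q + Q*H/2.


Ordering cost = D*S/Q = 207.1326
Holding cost = Q*H/2 = 8328.0979
TC = 207.1326 + 8328.0979 = 8535.2304

8535.2304 $/yr


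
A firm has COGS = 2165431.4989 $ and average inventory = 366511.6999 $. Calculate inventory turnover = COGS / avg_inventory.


Turnover = 2165431.4989 / 366511.6999 = 5.9082

5.9082


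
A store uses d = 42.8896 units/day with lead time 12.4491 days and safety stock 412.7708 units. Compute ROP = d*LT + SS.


d*LT = 42.8896 * 12.4491 = 533.9369
ROP = 533.9369 + 412.7708 = 946.7077

946.7077 units


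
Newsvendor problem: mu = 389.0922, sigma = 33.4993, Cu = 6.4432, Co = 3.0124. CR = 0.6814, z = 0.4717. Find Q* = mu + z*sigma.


CR = Cu/(Cu+Co) = 6.4432/(6.4432+3.0124) = 0.6814
z = 0.4717
Q* = 389.0922 + 0.4717 * 33.4993 = 404.8938

404.8938 units


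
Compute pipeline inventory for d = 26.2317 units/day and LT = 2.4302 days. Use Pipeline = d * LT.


Pipeline = 26.2317 * 2.4302 = 63.7483

63.7483 units


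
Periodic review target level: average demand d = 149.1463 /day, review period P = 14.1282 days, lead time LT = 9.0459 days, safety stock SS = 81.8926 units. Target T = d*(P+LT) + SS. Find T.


P + LT = 23.1741
d*(P+LT) = 149.1463 * 23.1741 = 3456.3313
T = 3456.3313 + 81.8926 = 3538.2239

3538.2239 units


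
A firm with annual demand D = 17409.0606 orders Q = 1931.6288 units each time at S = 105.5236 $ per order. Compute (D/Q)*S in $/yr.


Number of orders = D/Q = 9.0126
Cost = 9.0126 * 105.5236 = 951.0454

951.0454 $/yr


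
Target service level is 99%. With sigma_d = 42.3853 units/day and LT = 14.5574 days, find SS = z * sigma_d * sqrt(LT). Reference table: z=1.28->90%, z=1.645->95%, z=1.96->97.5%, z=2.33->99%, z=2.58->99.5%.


From the table, SL = 99% corresponds to z = 2.33
sqrt(LT) = sqrt(14.5574) = 3.8154
SS = 2.33 * 42.3853 * 3.8154 = 376.8019

376.8019 units


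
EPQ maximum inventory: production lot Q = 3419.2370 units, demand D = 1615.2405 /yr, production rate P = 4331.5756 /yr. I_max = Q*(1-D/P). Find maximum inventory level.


D/P = 0.3729
1 - D/P = 0.6271
I_max = 3419.2370 * 0.6271 = 2144.2067

2144.2067 units


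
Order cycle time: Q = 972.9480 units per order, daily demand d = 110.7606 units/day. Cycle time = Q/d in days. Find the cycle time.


Cycle = 972.9480 / 110.7606 = 8.7842

8.7842 days


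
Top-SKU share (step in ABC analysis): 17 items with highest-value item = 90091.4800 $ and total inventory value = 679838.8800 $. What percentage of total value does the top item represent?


Top item = 90091.4800
Total = 679838.8800
Percentage = 90091.4800 / 679838.8800 * 100 = 13.2519

13.2519%


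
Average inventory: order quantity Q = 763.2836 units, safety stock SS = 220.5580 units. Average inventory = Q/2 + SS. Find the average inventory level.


Q/2 = 381.6418
Avg = 381.6418 + 220.5580 = 602.1998

602.1998 units


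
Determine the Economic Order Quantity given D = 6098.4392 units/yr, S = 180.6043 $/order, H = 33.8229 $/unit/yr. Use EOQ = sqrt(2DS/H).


2*D*S = 2 * 6098.4392 * 180.6043 = 2202808.6856
2*D*S/H = 65127.7296
EOQ = sqrt(65127.7296) = 255.2014

255.2014 units


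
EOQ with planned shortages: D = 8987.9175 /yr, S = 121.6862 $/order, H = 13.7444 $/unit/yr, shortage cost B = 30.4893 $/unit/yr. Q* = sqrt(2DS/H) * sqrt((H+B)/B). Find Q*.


sqrt(2DS/H) = 398.9352
sqrt((H+B)/B) = 1.2045
Q* = 398.9352 * 1.2045 = 480.5131

480.5131 units


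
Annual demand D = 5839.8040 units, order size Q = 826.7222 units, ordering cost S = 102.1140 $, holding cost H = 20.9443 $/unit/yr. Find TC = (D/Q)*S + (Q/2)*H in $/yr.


Ordering cost = D*S/Q = 721.3133
Holding cost = Q*H/2 = 8657.5589
TC = 721.3133 + 8657.5589 = 9378.8722

9378.8722 $/yr


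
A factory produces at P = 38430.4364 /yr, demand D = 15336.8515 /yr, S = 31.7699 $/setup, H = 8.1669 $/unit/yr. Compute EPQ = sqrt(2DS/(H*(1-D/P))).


1 - D/P = 1 - 0.3991 = 0.6009
H*(1-D/P) = 4.9076
2DS = 974500.4769
EPQ = sqrt(198567.7794) = 445.6094

445.6094 units


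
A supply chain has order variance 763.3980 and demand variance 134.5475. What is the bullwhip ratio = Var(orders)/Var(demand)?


BW = 763.3980 / 134.5475 = 5.6738

5.6738


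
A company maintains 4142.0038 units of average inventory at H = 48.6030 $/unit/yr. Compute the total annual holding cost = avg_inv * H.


Cost = 4142.0038 * 48.6030 = 201313.8107

201313.8107 $/yr


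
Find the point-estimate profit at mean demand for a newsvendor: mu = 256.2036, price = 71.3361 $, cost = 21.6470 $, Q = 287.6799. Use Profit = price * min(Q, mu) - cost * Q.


Sales at mu = min(287.6799, 256.2036) = 256.2036
Revenue = 71.3361 * 256.2036 = 18276.5656
Total cost = 21.6470 * 287.6799 = 6227.4068
Profit = 18276.5656 - 6227.4068 = 12049.1588

12049.1588 $


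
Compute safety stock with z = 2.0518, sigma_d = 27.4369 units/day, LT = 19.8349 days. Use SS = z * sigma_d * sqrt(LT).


sqrt(LT) = sqrt(19.8349) = 4.4536
SS = 2.0518 * 27.4369 * 4.4536 = 250.7177

250.7177 units


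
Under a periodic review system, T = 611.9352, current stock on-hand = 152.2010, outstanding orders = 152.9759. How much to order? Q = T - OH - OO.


Inventory position = OH + OO = 152.2010 + 152.9759 = 305.1769
Q = 611.9352 - 305.1769 = 306.7583

306.7583 units


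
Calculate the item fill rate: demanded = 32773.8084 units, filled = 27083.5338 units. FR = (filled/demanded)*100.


FR = 27083.5338 / 32773.8084 * 100 = 82.6377

82.6377%


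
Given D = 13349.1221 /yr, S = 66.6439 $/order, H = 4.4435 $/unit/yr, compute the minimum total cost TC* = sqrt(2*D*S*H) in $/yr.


2*D*S*H = 7906208.9808
TC* = sqrt(7906208.9808) = 2811.7982

2811.7982 $/yr


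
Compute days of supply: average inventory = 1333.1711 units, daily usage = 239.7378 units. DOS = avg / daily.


DOS = 1333.1711 / 239.7378 = 5.5610

5.5610 days


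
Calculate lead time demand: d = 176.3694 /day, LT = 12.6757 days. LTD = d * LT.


LTD = 176.3694 * 12.6757 = 2235.6056

2235.6056 units


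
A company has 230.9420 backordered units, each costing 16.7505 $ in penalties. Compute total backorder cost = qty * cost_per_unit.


Total = 230.9420 * 16.7505 = 3868.3940

3868.3940 $


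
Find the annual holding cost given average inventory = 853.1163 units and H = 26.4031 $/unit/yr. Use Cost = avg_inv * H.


Cost = 853.1163 * 26.4031 = 22524.9150

22524.9150 $/yr


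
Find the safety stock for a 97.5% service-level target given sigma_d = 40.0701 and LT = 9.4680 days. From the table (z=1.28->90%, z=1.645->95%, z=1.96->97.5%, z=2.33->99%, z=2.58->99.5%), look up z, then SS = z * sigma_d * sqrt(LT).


From the table, SL = 97.5% corresponds to z = 1.96
sqrt(LT) = sqrt(9.4680) = 3.0770
SS = 1.96 * 40.0701 * 3.0770 = 241.6605

241.6605 units


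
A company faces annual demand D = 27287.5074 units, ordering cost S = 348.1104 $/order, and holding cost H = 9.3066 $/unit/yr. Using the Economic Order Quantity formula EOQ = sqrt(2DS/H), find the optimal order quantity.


2*D*S = 2 * 27287.5074 * 348.1104 = 18998130.2320
2*D*S/H = 2041360.9946
EOQ = sqrt(2041360.9946) = 1428.7620

1428.7620 units


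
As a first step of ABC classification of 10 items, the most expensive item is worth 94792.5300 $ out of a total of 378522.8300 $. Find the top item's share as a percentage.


Top item = 94792.5300
Total = 378522.8300
Percentage = 94792.5300 / 378522.8300 * 100 = 25.0428

25.0428%


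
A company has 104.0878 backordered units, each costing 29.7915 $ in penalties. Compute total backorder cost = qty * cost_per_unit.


Total = 104.0878 * 29.7915 = 3100.9317

3100.9317 $


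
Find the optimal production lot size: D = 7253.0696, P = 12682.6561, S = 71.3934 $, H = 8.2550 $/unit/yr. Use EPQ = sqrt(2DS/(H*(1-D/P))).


1 - D/P = 1 - 0.5719 = 0.4281
H*(1-D/P) = 3.5341
2DS = 1035642.5984
EPQ = sqrt(293046.3309) = 541.3375

541.3375 units


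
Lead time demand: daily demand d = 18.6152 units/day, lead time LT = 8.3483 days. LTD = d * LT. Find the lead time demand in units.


LTD = 18.6152 * 8.3483 = 155.4053

155.4053 units


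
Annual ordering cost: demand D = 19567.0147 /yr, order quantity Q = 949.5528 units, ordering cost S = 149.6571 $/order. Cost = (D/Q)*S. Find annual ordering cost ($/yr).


Number of orders = D/Q = 20.6066
Cost = 20.6066 * 149.6571 = 3083.9177

3083.9177 $/yr


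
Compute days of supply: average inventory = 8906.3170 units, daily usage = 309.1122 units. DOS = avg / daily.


DOS = 8906.3170 / 309.1122 = 28.8126

28.8126 days


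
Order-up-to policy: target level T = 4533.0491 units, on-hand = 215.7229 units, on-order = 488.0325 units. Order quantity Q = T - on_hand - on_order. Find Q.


Inventory position = OH + OO = 215.7229 + 488.0325 = 703.7554
Q = 4533.0491 - 703.7554 = 3829.2937

3829.2937 units


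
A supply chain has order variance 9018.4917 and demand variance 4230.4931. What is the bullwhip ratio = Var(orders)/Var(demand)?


BW = 9018.4917 / 4230.4931 = 2.1318

2.1318


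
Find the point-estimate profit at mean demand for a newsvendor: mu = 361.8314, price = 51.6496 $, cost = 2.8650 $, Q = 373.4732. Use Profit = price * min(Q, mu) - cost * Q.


Sales at mu = min(373.4732, 361.8314) = 361.8314
Revenue = 51.6496 * 361.8314 = 18688.4471
Total cost = 2.8650 * 373.4732 = 1070.0007
Profit = 18688.4471 - 1070.0007 = 17618.4464

17618.4464 $


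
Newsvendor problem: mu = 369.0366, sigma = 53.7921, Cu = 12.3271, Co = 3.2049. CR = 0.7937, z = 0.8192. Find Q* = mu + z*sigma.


CR = Cu/(Cu+Co) = 12.3271/(12.3271+3.2049) = 0.7937
z = 0.8192
Q* = 369.0366 + 0.8192 * 53.7921 = 413.1031

413.1031 units


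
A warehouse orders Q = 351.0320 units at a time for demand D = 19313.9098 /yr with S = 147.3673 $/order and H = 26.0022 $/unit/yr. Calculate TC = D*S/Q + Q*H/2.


Ordering cost = D*S/Q = 8108.2031
Holding cost = Q*H/2 = 4563.8021
TC = 8108.2031 + 4563.8021 = 12672.0052

12672.0052 $/yr


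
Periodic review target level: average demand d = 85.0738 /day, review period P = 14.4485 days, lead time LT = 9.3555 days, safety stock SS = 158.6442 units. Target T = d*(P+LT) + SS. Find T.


P + LT = 23.8040
d*(P+LT) = 85.0738 * 23.8040 = 2025.0967
T = 2025.0967 + 158.6442 = 2183.7409

2183.7409 units


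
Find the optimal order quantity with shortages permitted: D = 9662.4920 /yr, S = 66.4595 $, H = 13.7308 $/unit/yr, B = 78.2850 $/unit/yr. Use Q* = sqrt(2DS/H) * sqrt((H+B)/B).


sqrt(2DS/H) = 305.8371
sqrt((H+B)/B) = 1.0842
Q* = 305.8371 * 1.0842 = 331.5753

331.5753 units


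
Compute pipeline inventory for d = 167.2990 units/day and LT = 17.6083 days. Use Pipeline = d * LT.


Pipeline = 167.2990 * 17.6083 = 2945.8510

2945.8510 units


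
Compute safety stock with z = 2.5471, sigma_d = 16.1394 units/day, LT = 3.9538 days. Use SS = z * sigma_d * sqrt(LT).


sqrt(LT) = sqrt(3.9538) = 1.9884
SS = 2.5471 * 16.1394 * 1.9884 = 81.7411

81.7411 units


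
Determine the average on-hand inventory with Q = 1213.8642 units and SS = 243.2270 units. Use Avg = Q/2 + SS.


Q/2 = 606.9321
Avg = 606.9321 + 243.2270 = 850.1591

850.1591 units


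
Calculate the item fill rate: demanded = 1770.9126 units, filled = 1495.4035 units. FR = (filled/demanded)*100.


FR = 1495.4035 / 1770.9126 * 100 = 84.4425

84.4425%


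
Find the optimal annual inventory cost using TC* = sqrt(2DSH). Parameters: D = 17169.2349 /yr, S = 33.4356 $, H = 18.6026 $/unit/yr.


2*D*S*H = 21358153.6708
TC* = sqrt(21358153.6708) = 4621.4883

4621.4883 $/yr


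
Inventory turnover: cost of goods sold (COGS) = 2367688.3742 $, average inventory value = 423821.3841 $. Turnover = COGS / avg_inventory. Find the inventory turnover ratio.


Turnover = 2367688.3742 / 423821.3841 = 5.5865

5.5865


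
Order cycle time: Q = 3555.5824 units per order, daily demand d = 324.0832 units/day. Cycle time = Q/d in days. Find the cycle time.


Cycle = 3555.5824 / 324.0832 = 10.9712

10.9712 days


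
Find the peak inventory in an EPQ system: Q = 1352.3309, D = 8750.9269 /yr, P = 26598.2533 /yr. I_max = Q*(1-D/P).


D/P = 0.3290
1 - D/P = 0.6710
I_max = 1352.3309 * 0.6710 = 907.4089

907.4089 units


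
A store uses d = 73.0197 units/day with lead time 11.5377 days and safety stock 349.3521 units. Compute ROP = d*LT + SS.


d*LT = 73.0197 * 11.5377 = 842.4794
ROP = 842.4794 + 349.3521 = 1191.8315

1191.8315 units


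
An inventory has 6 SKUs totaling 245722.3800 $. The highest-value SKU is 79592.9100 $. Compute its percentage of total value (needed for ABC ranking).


Top item = 79592.9100
Total = 245722.3800
Percentage = 79592.9100 / 245722.3800 * 100 = 32.3914

32.3914%


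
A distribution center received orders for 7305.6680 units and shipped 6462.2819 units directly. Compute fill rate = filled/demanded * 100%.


FR = 6462.2819 / 7305.6680 * 100 = 88.4557

88.4557%


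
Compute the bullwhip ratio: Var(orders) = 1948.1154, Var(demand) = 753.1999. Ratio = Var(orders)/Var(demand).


BW = 1948.1154 / 753.1999 = 2.5865

2.5865


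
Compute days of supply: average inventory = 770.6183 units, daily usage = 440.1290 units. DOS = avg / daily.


DOS = 770.6183 / 440.1290 = 1.7509

1.7509 days


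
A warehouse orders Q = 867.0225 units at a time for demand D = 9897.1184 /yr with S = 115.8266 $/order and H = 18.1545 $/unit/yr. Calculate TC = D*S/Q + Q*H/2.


Ordering cost = D*S/Q = 1322.1682
Holding cost = Q*H/2 = 7870.1800
TC = 1322.1682 + 7870.1800 = 9192.3482

9192.3482 $/yr


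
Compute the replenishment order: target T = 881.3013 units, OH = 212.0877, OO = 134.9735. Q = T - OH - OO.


Inventory position = OH + OO = 212.0877 + 134.9735 = 347.0612
Q = 881.3013 - 347.0612 = 534.2401

534.2401 units


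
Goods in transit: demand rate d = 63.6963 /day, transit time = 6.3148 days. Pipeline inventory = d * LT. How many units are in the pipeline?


Pipeline = 63.6963 * 6.3148 = 402.2294

402.2294 units


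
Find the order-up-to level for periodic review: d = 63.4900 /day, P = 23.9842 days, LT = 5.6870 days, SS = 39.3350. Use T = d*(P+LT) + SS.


P + LT = 29.6712
d*(P+LT) = 63.4900 * 29.6712 = 1883.8245
T = 1883.8245 + 39.3350 = 1923.1595

1923.1595 units


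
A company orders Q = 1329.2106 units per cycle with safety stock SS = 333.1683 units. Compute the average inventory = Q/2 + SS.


Q/2 = 664.6053
Avg = 664.6053 + 333.1683 = 997.7736

997.7736 units


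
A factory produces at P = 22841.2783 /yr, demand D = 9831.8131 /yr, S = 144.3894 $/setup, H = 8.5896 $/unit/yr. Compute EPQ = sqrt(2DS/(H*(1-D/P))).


1 - D/P = 1 - 0.4304 = 0.5696
H*(1-D/P) = 4.8923
2DS = 2839219.1888
EPQ = sqrt(580345.9299) = 761.8044

761.8044 units


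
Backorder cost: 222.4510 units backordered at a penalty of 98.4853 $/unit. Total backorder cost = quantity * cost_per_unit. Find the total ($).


Total = 222.4510 * 98.4853 = 21908.1535

21908.1535 $


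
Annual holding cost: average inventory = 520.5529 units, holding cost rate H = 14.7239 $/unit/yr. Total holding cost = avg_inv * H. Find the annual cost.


Cost = 520.5529 * 14.7239 = 7664.5688

7664.5688 $/yr


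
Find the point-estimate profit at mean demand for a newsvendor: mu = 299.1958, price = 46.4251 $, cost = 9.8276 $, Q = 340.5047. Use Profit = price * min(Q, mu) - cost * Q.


Sales at mu = min(340.5047, 299.1958) = 299.1958
Revenue = 46.4251 * 299.1958 = 13890.1949
Total cost = 9.8276 * 340.5047 = 3346.3440
Profit = 13890.1949 - 3346.3440 = 10543.8509

10543.8509 $


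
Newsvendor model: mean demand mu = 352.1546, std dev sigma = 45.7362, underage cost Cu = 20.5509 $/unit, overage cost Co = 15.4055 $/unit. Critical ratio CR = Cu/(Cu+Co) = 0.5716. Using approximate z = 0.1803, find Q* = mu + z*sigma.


CR = Cu/(Cu+Co) = 20.5509/(20.5509+15.4055) = 0.5716
z = 0.1803
Q* = 352.1546 + 0.1803 * 45.7362 = 360.4008

360.4008 units


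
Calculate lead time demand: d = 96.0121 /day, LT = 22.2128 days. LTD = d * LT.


LTD = 96.0121 * 22.2128 = 2132.6976

2132.6976 units


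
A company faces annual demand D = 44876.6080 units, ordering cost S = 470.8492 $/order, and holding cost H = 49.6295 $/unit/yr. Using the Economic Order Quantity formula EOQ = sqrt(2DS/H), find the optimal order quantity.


2*D*S = 2 * 44876.6080 * 470.8492 = 42260229.9510
2*D*S/H = 851514.3201
EOQ = sqrt(851514.3201) = 922.7753

922.7753 units


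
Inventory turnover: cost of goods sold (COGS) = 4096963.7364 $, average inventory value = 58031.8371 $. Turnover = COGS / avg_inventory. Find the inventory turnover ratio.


Turnover = 4096963.7364 / 58031.8371 = 70.5986

70.5986


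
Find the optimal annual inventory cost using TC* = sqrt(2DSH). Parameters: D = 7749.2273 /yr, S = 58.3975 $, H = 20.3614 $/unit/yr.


2*D*S*H = 18428512.7104
TC* = sqrt(18428512.7104) = 4292.8444

4292.8444 $/yr


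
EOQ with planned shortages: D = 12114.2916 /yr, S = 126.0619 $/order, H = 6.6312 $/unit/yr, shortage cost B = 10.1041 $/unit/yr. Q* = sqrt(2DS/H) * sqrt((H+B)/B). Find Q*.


sqrt(2DS/H) = 678.6719
sqrt((H+B)/B) = 1.2870
Q* = 678.6719 * 1.2870 = 873.4294

873.4294 units


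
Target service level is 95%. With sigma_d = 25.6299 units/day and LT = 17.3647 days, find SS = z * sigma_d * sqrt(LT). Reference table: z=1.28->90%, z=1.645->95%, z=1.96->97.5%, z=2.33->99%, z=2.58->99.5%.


From the table, SL = 95% corresponds to z = 1.645
sqrt(LT) = sqrt(17.3647) = 4.1671
SS = 1.645 * 25.6299 * 4.1671 = 175.6898

175.6898 units


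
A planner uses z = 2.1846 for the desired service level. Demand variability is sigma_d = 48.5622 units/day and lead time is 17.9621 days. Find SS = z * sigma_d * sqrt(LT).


sqrt(LT) = sqrt(17.9621) = 4.2382
SS = 2.1846 * 48.5622 * 4.2382 = 449.6233

449.6233 units


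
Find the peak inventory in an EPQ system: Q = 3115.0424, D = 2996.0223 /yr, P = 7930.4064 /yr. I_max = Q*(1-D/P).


D/P = 0.3778
1 - D/P = 0.6222
I_max = 3115.0424 * 0.6222 = 1938.2129

1938.2129 units


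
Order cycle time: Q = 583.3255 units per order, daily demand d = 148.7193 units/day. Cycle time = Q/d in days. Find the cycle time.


Cycle = 583.3255 / 148.7193 = 3.9223

3.9223 days


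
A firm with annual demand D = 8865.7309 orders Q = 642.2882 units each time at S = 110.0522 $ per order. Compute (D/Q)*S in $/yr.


Number of orders = D/Q = 13.8034
Cost = 13.8034 * 110.0522 = 1519.0894

1519.0894 $/yr


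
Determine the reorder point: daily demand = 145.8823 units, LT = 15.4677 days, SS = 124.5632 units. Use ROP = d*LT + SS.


d*LT = 145.8823 * 15.4677 = 2256.4637
ROP = 2256.4637 + 124.5632 = 2381.0269

2381.0269 units


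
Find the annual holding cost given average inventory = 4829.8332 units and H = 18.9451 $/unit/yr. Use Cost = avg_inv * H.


Cost = 4829.8332 * 18.9451 = 91501.6730

91501.6730 $/yr


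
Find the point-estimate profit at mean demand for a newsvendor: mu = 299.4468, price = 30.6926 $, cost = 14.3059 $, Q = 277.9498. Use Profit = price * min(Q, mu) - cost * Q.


Sales at mu = min(277.9498, 299.4468) = 277.9498
Revenue = 30.6926 * 277.9498 = 8531.0020
Total cost = 14.3059 * 277.9498 = 3976.3220
Profit = 8531.0020 - 3976.3220 = 4554.6800

4554.6800 $


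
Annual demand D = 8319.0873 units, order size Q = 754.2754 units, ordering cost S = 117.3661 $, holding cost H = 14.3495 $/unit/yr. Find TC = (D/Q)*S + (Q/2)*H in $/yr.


Ordering cost = D*S/Q = 1294.4593
Holding cost = Q*H/2 = 5411.7374
TC = 1294.4593 + 5411.7374 = 6706.1968

6706.1968 $/yr


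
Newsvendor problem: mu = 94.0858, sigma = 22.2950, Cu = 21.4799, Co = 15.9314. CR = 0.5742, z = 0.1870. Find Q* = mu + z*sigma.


CR = Cu/(Cu+Co) = 21.4799/(21.4799+15.9314) = 0.5742
z = 0.1870
Q* = 94.0858 + 0.1870 * 22.2950 = 98.2550

98.2550 units


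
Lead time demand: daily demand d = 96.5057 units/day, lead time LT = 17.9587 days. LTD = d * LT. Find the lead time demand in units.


LTD = 96.5057 * 17.9587 = 1733.1169

1733.1169 units


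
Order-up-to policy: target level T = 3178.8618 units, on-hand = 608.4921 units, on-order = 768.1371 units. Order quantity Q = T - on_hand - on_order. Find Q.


Inventory position = OH + OO = 608.4921 + 768.1371 = 1376.6292
Q = 3178.8618 - 1376.6292 = 1802.2326

1802.2326 units


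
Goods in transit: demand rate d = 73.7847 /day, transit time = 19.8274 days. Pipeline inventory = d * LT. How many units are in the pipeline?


Pipeline = 73.7847 * 19.8274 = 1462.9588

1462.9588 units


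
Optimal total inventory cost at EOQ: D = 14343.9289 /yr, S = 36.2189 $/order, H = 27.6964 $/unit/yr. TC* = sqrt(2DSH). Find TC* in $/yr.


2*D*S*H = 28777740.9310
TC* = sqrt(28777740.9310) = 5364.4889

5364.4889 $/yr


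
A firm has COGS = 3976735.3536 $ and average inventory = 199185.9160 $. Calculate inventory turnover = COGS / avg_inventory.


Turnover = 3976735.3536 / 199185.9160 = 19.9649

19.9649


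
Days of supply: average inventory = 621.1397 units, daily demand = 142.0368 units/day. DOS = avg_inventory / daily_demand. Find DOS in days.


DOS = 621.1397 / 142.0368 = 4.3731

4.3731 days


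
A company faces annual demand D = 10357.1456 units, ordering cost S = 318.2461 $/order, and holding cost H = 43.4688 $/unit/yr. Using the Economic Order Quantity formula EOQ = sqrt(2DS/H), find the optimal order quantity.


2*D*S = 2 * 10357.1456 * 318.2461 = 6592242.3887
2*D*S/H = 151654.5750
EOQ = sqrt(151654.5750) = 389.4285

389.4285 units


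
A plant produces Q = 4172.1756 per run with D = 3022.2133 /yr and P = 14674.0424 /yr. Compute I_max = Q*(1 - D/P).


D/P = 0.2060
1 - D/P = 0.7940
I_max = 4172.1756 * 0.7940 = 3312.8892

3312.8892 units


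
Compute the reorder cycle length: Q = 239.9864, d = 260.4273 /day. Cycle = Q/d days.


Cycle = 239.9864 / 260.4273 = 0.9215

0.9215 days


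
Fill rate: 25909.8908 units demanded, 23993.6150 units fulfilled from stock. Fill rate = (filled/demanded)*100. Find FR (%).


FR = 23993.6150 / 25909.8908 * 100 = 92.6041

92.6041%


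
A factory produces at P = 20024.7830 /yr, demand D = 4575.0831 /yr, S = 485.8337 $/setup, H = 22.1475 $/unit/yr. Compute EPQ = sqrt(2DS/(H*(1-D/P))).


1 - D/P = 1 - 0.2285 = 0.7715
H*(1-D/P) = 17.0874
2DS = 4445459.1006
EPQ = sqrt(260159.4940) = 510.0583

510.0583 units


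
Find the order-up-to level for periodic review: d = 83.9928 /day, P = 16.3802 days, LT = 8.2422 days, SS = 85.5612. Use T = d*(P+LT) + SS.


P + LT = 24.6224
d*(P+LT) = 83.9928 * 24.6224 = 2068.1043
T = 2068.1043 + 85.5612 = 2153.6655

2153.6655 units


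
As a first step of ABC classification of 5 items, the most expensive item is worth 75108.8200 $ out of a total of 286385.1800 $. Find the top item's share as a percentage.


Top item = 75108.8200
Total = 286385.1800
Percentage = 75108.8200 / 286385.1800 * 100 = 26.2265

26.2265%


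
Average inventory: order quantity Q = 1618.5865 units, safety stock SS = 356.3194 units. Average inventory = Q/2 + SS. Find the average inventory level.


Q/2 = 809.2932
Avg = 809.2932 + 356.3194 = 1165.6127

1165.6127 units


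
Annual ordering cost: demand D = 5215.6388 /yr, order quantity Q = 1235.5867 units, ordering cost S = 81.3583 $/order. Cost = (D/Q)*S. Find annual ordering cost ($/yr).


Number of orders = D/Q = 4.2212
Cost = 4.2212 * 81.3583 = 343.4284

343.4284 $/yr


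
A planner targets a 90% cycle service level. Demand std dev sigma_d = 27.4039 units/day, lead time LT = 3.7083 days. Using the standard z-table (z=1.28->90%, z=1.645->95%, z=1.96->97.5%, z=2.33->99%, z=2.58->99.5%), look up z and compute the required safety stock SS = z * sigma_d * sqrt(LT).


From the table, SL = 90% corresponds to z = 1.28
sqrt(LT) = sqrt(3.7083) = 1.9257
SS = 1.28 * 27.4039 * 1.9257 = 67.5476

67.5476 units


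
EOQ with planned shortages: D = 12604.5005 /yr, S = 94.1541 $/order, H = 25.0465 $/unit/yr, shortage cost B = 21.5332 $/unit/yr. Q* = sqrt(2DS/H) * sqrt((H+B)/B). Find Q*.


sqrt(2DS/H) = 307.8392
sqrt((H+B)/B) = 1.4708
Q* = 307.8392 * 1.4708 = 452.7599

452.7599 units


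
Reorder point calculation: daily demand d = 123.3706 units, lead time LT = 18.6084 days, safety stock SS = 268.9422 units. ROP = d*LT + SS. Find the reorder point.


d*LT = 123.3706 * 18.6084 = 2295.7295
ROP = 2295.7295 + 268.9422 = 2564.6717

2564.6717 units


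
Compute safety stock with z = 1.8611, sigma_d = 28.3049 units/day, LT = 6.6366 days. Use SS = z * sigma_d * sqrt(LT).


sqrt(LT) = sqrt(6.6366) = 2.5762
SS = 1.8611 * 28.3049 * 2.5762 = 135.7076

135.7076 units


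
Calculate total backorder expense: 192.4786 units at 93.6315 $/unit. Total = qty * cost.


Total = 192.4786 * 93.6315 = 18022.0600

18022.0600 $


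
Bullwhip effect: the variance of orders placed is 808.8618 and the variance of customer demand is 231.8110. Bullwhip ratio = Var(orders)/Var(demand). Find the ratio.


BW = 808.8618 / 231.8110 = 3.4893

3.4893


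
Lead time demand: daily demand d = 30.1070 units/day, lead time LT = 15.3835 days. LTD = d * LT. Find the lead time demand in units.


LTD = 30.1070 * 15.3835 = 463.1510

463.1510 units


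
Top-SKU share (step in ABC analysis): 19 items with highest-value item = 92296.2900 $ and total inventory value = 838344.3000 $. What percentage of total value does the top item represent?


Top item = 92296.2900
Total = 838344.3000
Percentage = 92296.2900 / 838344.3000 * 100 = 11.0094

11.0094%


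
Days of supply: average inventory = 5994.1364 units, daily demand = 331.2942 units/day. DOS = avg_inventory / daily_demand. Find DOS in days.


DOS = 5994.1364 / 331.2942 = 18.0931

18.0931 days


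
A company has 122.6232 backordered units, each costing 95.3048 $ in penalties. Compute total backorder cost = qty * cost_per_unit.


Total = 122.6232 * 95.3048 = 11686.5796

11686.5796 $


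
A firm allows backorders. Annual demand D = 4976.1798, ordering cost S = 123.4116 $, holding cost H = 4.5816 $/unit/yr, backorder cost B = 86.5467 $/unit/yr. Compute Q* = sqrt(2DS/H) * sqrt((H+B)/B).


sqrt(2DS/H) = 517.7647
sqrt((H+B)/B) = 1.0261
Q* = 517.7647 * 1.0261 = 531.2927

531.2927 units


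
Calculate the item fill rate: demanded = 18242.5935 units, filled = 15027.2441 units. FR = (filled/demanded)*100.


FR = 15027.2441 / 18242.5935 * 100 = 82.3745

82.3745%


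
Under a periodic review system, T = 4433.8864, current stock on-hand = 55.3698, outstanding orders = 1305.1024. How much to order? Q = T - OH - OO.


Inventory position = OH + OO = 55.3698 + 1305.1024 = 1360.4722
Q = 4433.8864 - 1360.4722 = 3073.4142

3073.4142 units


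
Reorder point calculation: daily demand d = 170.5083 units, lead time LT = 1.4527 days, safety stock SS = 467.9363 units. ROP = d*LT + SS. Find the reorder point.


d*LT = 170.5083 * 1.4527 = 247.6974
ROP = 247.6974 + 467.9363 = 715.6337

715.6337 units


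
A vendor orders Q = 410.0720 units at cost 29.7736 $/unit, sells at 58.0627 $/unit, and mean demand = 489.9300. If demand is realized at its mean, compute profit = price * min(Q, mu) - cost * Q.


Sales at mu = min(410.0720, 489.9300) = 410.0720
Revenue = 58.0627 * 410.0720 = 23809.8875
Total cost = 29.7736 * 410.0720 = 12209.3197
Profit = 23809.8875 - 12209.3197 = 11600.5678

11600.5678 $


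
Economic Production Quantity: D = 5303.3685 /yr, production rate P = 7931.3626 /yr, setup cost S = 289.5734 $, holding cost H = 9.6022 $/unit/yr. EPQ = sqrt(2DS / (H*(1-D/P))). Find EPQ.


1 - D/P = 1 - 0.6687 = 0.3313
H*(1-D/P) = 3.1816
2DS = 3071428.8960
EPQ = sqrt(965368.5308) = 982.5317

982.5317 units


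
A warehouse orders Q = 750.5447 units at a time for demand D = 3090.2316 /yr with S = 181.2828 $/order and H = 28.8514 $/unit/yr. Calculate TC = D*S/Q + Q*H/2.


Ordering cost = D*S/Q = 746.3990
Holding cost = Q*H/2 = 10827.1327
TC = 746.3990 + 10827.1327 = 11573.5317

11573.5317 $/yr


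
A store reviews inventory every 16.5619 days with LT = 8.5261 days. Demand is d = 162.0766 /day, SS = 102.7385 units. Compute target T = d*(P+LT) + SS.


P + LT = 25.0880
d*(P+LT) = 162.0766 * 25.0880 = 4066.1777
T = 4066.1777 + 102.7385 = 4168.9162

4168.9162 units


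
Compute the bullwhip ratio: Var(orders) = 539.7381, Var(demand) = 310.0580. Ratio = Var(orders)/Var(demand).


BW = 539.7381 / 310.0580 = 1.7408

1.7408


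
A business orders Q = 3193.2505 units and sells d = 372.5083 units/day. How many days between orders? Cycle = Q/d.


Cycle = 3193.2505 / 372.5083 = 8.5723

8.5723 days


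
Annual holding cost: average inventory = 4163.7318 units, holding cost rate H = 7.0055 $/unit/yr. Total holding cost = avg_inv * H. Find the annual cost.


Cost = 4163.7318 * 7.0055 = 29169.0231

29169.0231 $/yr


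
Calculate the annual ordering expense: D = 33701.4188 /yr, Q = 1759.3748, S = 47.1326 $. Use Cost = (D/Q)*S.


Number of orders = D/Q = 19.1553
Cost = 19.1553 * 47.1326 = 902.8409

902.8409 $/yr


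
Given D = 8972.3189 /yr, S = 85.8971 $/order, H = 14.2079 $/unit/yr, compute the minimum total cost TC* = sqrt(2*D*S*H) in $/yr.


2*D*S*H = 21899948.3350
TC* = sqrt(21899948.3350) = 4679.7381

4679.7381 $/yr


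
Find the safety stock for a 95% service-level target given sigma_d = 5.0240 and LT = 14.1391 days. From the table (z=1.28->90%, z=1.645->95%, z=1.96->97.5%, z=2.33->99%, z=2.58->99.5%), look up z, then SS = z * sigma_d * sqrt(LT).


From the table, SL = 95% corresponds to z = 1.645
sqrt(LT) = sqrt(14.1391) = 3.7602
SS = 1.645 * 5.0240 * 3.7602 = 31.0761

31.0761 units


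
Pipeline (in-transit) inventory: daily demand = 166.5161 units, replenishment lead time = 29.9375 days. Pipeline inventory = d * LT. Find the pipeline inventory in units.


Pipeline = 166.5161 * 29.9375 = 4985.0757

4985.0757 units


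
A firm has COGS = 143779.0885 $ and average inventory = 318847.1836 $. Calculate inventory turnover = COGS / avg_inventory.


Turnover = 143779.0885 / 318847.1836 = 0.4509

0.4509


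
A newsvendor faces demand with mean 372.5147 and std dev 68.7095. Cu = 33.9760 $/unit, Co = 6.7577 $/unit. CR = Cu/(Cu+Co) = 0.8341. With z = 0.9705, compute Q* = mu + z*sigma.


CR = Cu/(Cu+Co) = 33.9760/(33.9760+6.7577) = 0.8341
z = 0.9705
Q* = 372.5147 + 0.9705 * 68.7095 = 439.1973

439.1973 units


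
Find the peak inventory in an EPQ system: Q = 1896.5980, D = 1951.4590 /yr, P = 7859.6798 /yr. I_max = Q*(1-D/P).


D/P = 0.2483
1 - D/P = 0.7517
I_max = 1896.5980 * 0.7517 = 1425.6967

1425.6967 units


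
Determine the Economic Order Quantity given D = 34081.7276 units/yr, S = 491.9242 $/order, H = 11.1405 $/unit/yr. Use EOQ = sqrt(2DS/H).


2*D*S = 2 * 34081.7276 * 491.9242 = 33531253.1685
2*D*S/H = 3009851.7273
EOQ = sqrt(3009851.7273) = 1734.8924

1734.8924 units


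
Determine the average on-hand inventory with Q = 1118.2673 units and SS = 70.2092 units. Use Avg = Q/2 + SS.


Q/2 = 559.1336
Avg = 559.1336 + 70.2092 = 629.3428

629.3428 units


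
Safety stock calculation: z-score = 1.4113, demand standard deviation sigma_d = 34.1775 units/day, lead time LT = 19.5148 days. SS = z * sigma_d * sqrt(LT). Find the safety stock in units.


sqrt(LT) = sqrt(19.5148) = 4.4176
SS = 1.4113 * 34.1775 * 4.4176 = 213.0795

213.0795 units


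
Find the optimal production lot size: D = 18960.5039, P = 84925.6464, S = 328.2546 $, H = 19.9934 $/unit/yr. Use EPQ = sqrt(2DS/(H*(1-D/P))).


1 - D/P = 1 - 0.2233 = 0.7767
H*(1-D/P) = 15.5297
2DS = 12447745.2470
EPQ = sqrt(801545.8924) = 895.2910

895.2910 units


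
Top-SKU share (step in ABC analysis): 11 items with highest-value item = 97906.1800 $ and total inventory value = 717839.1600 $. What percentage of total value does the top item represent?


Top item = 97906.1800
Total = 717839.1600
Percentage = 97906.1800 / 717839.1600 * 100 = 13.6390

13.6390%


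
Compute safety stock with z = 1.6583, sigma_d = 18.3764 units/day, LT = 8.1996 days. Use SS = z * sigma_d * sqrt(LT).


sqrt(LT) = sqrt(8.1996) = 2.8635
SS = 1.6583 * 18.3764 * 2.8635 = 87.2609

87.2609 units


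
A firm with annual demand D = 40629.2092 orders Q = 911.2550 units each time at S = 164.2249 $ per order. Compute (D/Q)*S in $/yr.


Number of orders = D/Q = 44.5860
Cost = 44.5860 * 164.2249 = 7322.1303

7322.1303 $/yr


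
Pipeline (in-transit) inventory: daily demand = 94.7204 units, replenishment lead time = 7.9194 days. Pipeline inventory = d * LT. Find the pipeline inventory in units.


Pipeline = 94.7204 * 7.9194 = 750.1287

750.1287 units


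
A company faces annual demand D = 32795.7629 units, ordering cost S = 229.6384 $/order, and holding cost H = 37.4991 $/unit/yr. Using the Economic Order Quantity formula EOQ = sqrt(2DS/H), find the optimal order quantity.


2*D*S = 2 * 32795.7629 * 229.6384 = 15062333.0383
2*D*S/H = 401671.8545
EOQ = sqrt(401671.8545) = 633.7759

633.7759 units


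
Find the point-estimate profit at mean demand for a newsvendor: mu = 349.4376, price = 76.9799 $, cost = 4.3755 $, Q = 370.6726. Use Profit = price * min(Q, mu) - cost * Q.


Sales at mu = min(370.6726, 349.4376) = 349.4376
Revenue = 76.9799 * 349.4376 = 26899.6715
Total cost = 4.3755 * 370.6726 = 1621.8780
Profit = 26899.6715 - 1621.8780 = 25277.7935

25277.7935 $


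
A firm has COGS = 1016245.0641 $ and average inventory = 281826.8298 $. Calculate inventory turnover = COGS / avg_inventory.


Turnover = 1016245.0641 / 281826.8298 = 3.6059

3.6059


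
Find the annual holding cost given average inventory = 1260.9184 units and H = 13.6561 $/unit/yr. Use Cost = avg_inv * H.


Cost = 1260.9184 * 13.6561 = 17219.2278

17219.2278 $/yr


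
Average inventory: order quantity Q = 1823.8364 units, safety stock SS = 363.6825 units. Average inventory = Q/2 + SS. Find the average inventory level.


Q/2 = 911.9182
Avg = 911.9182 + 363.6825 = 1275.6007

1275.6007 units


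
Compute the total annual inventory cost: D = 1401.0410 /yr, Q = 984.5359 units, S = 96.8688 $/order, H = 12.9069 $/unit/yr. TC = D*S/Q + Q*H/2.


Ordering cost = D*S/Q = 137.8489
Holding cost = Q*H/2 = 6353.6532
TC = 137.8489 + 6353.6532 = 6491.5021

6491.5021 $/yr


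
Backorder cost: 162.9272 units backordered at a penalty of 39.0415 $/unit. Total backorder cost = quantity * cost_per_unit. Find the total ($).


Total = 162.9272 * 39.0415 = 6360.9223

6360.9223 $


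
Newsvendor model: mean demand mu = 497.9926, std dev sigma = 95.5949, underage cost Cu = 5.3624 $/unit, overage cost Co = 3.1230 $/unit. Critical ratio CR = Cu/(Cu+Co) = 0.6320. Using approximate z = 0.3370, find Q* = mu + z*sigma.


CR = Cu/(Cu+Co) = 5.3624/(5.3624+3.1230) = 0.6320
z = 0.3370
Q* = 497.9926 + 0.3370 * 95.5949 = 530.2081

530.2081 units


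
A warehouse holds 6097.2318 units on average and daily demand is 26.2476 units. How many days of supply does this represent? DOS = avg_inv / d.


DOS = 6097.2318 / 26.2476 = 232.2967

232.2967 days


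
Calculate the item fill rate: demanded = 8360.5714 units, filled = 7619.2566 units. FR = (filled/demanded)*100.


FR = 7619.2566 / 8360.5714 * 100 = 91.1332

91.1332%


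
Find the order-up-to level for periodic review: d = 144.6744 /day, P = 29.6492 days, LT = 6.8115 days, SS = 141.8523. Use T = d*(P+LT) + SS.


P + LT = 36.4607
d*(P+LT) = 144.6744 * 36.4607 = 5274.9299
T = 5274.9299 + 141.8523 = 5416.7822

5416.7822 units


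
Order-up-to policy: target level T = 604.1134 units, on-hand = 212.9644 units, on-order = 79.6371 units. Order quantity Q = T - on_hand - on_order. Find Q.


Inventory position = OH + OO = 212.9644 + 79.6371 = 292.6015
Q = 604.1134 - 292.6015 = 311.5119

311.5119 units


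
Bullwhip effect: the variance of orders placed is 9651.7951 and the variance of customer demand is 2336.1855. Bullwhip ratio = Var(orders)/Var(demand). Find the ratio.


BW = 9651.7951 / 2336.1855 = 4.1314

4.1314


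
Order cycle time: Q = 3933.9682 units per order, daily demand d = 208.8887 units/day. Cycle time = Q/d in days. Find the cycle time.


Cycle = 3933.9682 / 208.8887 = 18.8328

18.8328 days


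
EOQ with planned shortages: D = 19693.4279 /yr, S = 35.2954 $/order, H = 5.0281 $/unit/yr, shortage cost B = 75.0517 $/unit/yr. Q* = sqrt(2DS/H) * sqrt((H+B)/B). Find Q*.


sqrt(2DS/H) = 525.8147
sqrt((H+B)/B) = 1.0330
Q* = 525.8147 * 1.0330 = 543.1427

543.1427 units


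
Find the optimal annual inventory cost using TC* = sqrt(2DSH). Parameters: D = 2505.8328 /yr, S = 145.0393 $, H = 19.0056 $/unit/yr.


2*D*S*H = 13814951.5141
TC* = sqrt(13814951.5141) = 3716.8470

3716.8470 $/yr


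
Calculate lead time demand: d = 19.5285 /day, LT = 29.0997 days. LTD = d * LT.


LTD = 19.5285 * 29.0997 = 568.2735

568.2735 units


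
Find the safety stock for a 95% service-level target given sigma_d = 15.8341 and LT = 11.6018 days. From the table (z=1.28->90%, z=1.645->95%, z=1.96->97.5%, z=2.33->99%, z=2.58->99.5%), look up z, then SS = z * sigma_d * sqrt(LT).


From the table, SL = 95% corresponds to z = 1.645
sqrt(LT) = sqrt(11.6018) = 3.4061
SS = 1.645 * 15.8341 * 3.4061 = 88.7201

88.7201 units


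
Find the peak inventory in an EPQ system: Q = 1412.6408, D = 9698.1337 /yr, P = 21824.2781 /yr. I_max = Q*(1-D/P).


D/P = 0.4444
1 - D/P = 0.5556
I_max = 1412.6408 * 0.5556 = 784.9005

784.9005 units


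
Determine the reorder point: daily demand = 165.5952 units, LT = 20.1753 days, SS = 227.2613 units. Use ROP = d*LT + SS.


d*LT = 165.5952 * 20.1753 = 3340.9328
ROP = 3340.9328 + 227.2613 = 3568.1941

3568.1941 units


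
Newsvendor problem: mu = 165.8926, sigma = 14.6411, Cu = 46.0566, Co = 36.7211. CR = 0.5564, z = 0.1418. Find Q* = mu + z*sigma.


CR = Cu/(Cu+Co) = 46.0566/(46.0566+36.7211) = 0.5564
z = 0.1418
Q* = 165.8926 + 0.1418 * 14.6411 = 167.9687

167.9687 units


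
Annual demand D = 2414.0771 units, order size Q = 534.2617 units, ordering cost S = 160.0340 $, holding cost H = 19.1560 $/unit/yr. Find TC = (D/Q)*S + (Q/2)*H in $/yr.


Ordering cost = D*S/Q = 723.1183
Holding cost = Q*H/2 = 5117.1586
TC = 723.1183 + 5117.1586 = 5840.2769

5840.2769 $/yr


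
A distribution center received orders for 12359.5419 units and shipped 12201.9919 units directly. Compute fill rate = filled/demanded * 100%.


FR = 12201.9919 / 12359.5419 * 100 = 98.7253

98.7253%


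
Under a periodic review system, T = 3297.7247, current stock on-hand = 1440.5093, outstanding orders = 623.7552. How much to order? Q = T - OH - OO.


Inventory position = OH + OO = 1440.5093 + 623.7552 = 2064.2645
Q = 3297.7247 - 2064.2645 = 1233.4602

1233.4602 units


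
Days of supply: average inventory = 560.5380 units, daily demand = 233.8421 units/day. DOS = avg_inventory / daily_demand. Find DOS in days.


DOS = 560.5380 / 233.8421 = 2.3971

2.3971 days


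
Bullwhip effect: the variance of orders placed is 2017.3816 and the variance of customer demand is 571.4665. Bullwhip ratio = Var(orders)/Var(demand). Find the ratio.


BW = 2017.3816 / 571.4665 = 3.5302

3.5302


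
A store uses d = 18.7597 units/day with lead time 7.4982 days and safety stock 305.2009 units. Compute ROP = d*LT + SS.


d*LT = 18.7597 * 7.4982 = 140.6640
ROP = 140.6640 + 305.2009 = 445.8649

445.8649 units


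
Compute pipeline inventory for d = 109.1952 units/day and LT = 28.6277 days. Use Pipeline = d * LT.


Pipeline = 109.1952 * 28.6277 = 3126.0074

3126.0074 units


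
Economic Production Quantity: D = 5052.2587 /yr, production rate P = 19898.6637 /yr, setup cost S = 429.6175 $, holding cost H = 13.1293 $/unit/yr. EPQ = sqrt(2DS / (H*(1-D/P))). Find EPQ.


1 - D/P = 1 - 0.2539 = 0.7461
H*(1-D/P) = 9.7958
2DS = 4341077.5041
EPQ = sqrt(443157.9823) = 665.7011

665.7011 units
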